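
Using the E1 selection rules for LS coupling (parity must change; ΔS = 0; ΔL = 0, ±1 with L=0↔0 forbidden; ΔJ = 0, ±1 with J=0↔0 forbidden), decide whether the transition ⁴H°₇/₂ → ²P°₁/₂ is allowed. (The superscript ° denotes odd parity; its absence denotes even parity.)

forbidden

Reading off the term symbols: S 3/2→1/2, L 5→1, J 7/2→1/2, parity odd→odd.
Parity must change: odd → odd — ✗.
ΔS = 0: S: 3/2 → 1/2 — ✗.
ΔL = 0, ±1 (not L=0↔0): L: 5 → 1, ΔL = -4 — ✗.
ΔJ = 0, ±1 (not J=0↔0): J: 7/2 → 1/2, ΔJ = -3 — ✗.
Rule(s) violated: parity, ΔS, ΔL, ΔJ.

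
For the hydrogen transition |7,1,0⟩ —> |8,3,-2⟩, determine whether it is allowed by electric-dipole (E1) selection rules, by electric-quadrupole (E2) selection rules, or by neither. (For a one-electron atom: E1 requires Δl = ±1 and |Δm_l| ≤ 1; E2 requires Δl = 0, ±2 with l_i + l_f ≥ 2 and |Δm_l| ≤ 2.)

E2

Δl = 3 − 1 = +2; l_i + l_f = 4.
Δm_l = -2.
E1 (Δl = ±1, |Δm_l| ≤ 1): not satisfied.
E2 (Δl = 0,±2, l_i+l_f ≥ 2, |Δm_l| ≤ 2): satisfied.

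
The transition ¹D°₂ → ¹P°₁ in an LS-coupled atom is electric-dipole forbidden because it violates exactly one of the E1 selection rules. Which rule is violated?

parity

Reading off the term symbols: S 0→0, L 2→1, J 2→1, parity odd→odd.
ΔL = 0, ±1 (not L=0↔0): L: 2 → 1, ΔL = -1 — ✓.
Parity must change: odd → odd — ✗.
ΔJ = 0, ±1 (not J=0↔0): J: 2 → 1, ΔJ = -1 — ✓.
ΔS = 0: S: 0 → 0 — ✓.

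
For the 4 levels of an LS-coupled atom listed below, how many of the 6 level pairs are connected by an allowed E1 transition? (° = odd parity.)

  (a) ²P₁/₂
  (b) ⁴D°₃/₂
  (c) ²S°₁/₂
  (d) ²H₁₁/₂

1

(a)–(b): forbidden (ΔS).
(a)–(c): allowed.
(a)–(d): forbidden (parity, ΔL, ΔJ).
(b)–(c): forbidden (parity, ΔS, ΔL).
(b)–(d): forbidden (ΔS, ΔL, ΔJ).
(c)–(d): forbidden (ΔL, ΔJ).
Allowed pairs: 1 of 6.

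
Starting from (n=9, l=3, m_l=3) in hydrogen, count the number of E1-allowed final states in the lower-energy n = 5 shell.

E1 requires Δl = ±1, so l_f ∈ {2, 4}; with 0 ≤ l_f ≤ n_f−1 = 4, the allowed l_f values are {2, 4}.
For l_f = 2: m_f ∈ {m_i−1, m_i, m_i+1} ∩ [−2, 2] = {2} → 1 state.
For l_f = 4: m_f ∈ {m_i−1, m_i, m_i+1} ∩ [−4, 4] = {2, 3, 4} → 3 states.
Total: 4.

4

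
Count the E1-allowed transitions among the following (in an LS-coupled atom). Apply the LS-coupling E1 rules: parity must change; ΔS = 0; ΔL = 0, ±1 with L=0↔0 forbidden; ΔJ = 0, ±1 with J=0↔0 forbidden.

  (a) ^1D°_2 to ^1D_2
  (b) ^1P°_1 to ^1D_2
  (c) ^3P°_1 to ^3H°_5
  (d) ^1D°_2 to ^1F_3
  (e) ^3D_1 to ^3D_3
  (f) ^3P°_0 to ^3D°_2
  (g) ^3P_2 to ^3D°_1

4

(a) allowed
(b) allowed
(c) forbidden (parity, ΔL, ΔJ fail)
(d) allowed
(e) forbidden (parity, ΔJ fail)
(f) forbidden (parity, ΔJ fail)
(g) allowed
Total allowed: 4 of 7.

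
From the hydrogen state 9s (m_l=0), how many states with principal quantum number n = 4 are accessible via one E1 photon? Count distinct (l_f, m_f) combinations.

E1 requires Δl = ±1, so l_f ∈ {-1, 1}; with 0 ≤ l_f ≤ n_f−1 = 3, the allowed l_f values are {1}.
For l_f = 1: m_f ∈ {m_i−1, m_i, m_i+1} ∩ [−1, 1] = {-1, 0, 1} → 3 states.
Total: 3.

3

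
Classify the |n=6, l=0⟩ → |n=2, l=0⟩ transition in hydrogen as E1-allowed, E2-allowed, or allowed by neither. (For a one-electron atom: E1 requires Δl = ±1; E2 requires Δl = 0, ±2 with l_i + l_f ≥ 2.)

neither

Δl = 0 − 0 = +0; l_i + l_f = 0.
E1 (Δl = ±1): not satisfied.
E2 (Δl = 0,±2, l_i+l_f ≥ 2): not satisfied.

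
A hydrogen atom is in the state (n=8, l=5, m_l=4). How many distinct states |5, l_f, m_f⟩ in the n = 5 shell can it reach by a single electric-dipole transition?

E1 requires Δl = ±1, so l_f ∈ {4, 6}; with 0 ≤ l_f ≤ n_f−1 = 4, the allowed l_f values are {4}.
For l_f = 4: m_f ∈ {m_i−1, m_i, m_i+1} ∩ [−4, 4] = {3, 4} → 2 states.
Total: 2.

2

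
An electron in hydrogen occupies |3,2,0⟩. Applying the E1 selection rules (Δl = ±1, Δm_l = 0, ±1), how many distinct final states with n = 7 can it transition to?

E1 requires Δl = ±1, so l_f ∈ {1, 3}; with 0 ≤ l_f ≤ n_f−1 = 6, the allowed l_f values are {1, 3}.
For l_f = 1: m_f ∈ {m_i−1, m_i, m_i+1} ∩ [−1, 1] = {-1, 0, 1} → 3 states.
For l_f = 3: m_f ∈ {m_i−1, m_i, m_i+1} ∩ [−3, 3] = {-1, 0, 1} → 3 states.
Total: 6.

6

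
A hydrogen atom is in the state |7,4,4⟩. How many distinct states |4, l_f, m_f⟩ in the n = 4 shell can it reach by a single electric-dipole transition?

1

E1 requires Δl = ±1, so l_f ∈ {3, 5}; with 0 ≤ l_f ≤ n_f−1 = 3, the allowed l_f values are {3}.
For l_f = 3: m_f ∈ {m_i−1, m_i, m_i+1} ∩ [−3, 3] = {3} → 1 state.
Total: 1.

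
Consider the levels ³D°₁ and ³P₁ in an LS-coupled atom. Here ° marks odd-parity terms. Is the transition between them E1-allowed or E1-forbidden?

allowed

Reading off the term symbols: S 1→1, L 2→1, J 1→1, parity odd→even.
ΔJ = 0, ±1 (not J=0↔0): J: 1 → 1, ΔJ = +0 — ✓.
ΔS = 0: S: 1 → 1 — ✓.
ΔL = 0, ±1 (not L=0↔0): L: 2 → 1, ΔL = -1 — ✓.
Parity must change: odd → even — ✓.
All four E1 rules are satisfied.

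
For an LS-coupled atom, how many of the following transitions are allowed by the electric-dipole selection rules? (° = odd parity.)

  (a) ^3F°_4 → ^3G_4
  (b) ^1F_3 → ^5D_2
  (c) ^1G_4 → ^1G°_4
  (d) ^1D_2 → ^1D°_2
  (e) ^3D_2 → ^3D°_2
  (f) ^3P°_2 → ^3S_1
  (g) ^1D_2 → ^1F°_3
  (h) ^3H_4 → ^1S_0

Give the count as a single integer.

(a) allowed
(b) forbidden (parity, ΔS fail)
(c) allowed
(d) allowed
(e) allowed
(f) allowed
(g) allowed
(h) forbidden (parity, ΔS, ΔL, ΔJ fail)
Total allowed: 6 of 8.

6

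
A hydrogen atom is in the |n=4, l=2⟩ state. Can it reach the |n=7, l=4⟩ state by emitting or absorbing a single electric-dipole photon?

l: 2 → 4 (Δl = +2). Δl = ±1 violated.
The transition is electric-dipole forbidden.

forbidden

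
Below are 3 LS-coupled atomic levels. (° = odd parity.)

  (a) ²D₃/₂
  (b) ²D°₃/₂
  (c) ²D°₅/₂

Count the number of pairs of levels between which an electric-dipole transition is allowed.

(a)–(b): allowed.
(a)–(c): allowed.
(b)–(c): forbidden (parity).
Allowed pairs: 2 of 3.

2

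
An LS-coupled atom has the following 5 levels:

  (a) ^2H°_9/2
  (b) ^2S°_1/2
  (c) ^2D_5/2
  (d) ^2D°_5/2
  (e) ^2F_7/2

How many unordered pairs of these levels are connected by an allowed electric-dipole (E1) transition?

2

(a)–(b): forbidden (parity, ΔL, ΔJ).
(a)–(c): forbidden (ΔL, ΔJ).
(a)–(d): forbidden (parity, ΔL, ΔJ).
(a)–(e): forbidden (ΔL).
(b)–(c): forbidden (ΔL, ΔJ).
(b)–(d): forbidden (parity, ΔL, ΔJ).
(b)–(e): forbidden (ΔL, ΔJ).
(c)–(d): allowed.
(c)–(e): forbidden (parity).
(d)–(e): allowed.
Allowed pairs: 2 of 10.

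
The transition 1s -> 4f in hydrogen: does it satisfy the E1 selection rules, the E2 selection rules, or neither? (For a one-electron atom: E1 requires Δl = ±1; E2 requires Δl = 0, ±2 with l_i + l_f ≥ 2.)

neither

Δl = 3 − 0 = +3; l_i + l_f = 3.
E1 (Δl = ±1): not satisfied.
E2 (Δl = 0,±2, l_i+l_f ≥ 2): not satisfied.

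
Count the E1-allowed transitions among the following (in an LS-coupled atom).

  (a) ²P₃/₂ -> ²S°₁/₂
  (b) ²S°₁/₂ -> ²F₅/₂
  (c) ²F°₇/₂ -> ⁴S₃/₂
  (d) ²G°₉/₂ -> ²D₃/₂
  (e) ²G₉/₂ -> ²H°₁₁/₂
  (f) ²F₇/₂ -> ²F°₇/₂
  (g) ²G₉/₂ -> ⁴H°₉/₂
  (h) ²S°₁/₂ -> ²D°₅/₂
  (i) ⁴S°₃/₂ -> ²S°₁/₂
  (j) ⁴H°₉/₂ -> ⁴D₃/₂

3

(a) allowed
(b) forbidden (ΔL, ΔJ fail)
(c) forbidden (ΔS, ΔL, ΔJ fail)
(d) forbidden (ΔL, ΔJ fail)
(e) allowed
(f) allowed
(g) forbidden (ΔS fails)
(h) forbidden (parity, ΔL, ΔJ fail)
(i) forbidden (parity, ΔS, ΔL fail)
(j) forbidden (ΔL, ΔJ fail)
Total allowed: 3 of 10.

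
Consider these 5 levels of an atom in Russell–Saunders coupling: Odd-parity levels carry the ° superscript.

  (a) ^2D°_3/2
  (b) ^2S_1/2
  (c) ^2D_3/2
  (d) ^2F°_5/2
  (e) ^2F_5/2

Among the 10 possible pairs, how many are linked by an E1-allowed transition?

(a)–(b): forbidden (ΔL).
(a)–(c): allowed.
(a)–(d): forbidden (parity).
(a)–(e): allowed.
(b)–(c): forbidden (parity, ΔL).
(b)–(d): forbidden (ΔL, ΔJ).
(b)–(e): forbidden (parity, ΔL, ΔJ).
(c)–(d): allowed.
(c)–(e): forbidden (parity).
(d)–(e): allowed.
Allowed pairs: 4 of 10.

4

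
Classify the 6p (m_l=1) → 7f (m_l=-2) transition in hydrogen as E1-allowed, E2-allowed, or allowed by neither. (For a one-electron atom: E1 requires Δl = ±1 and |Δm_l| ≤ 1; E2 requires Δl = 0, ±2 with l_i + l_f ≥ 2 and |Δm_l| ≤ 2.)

Δl = 3 − 1 = +2; l_i + l_f = 4.
Δm_l = -3.
E1 (Δl = ±1, |Δm_l| ≤ 1): not satisfied.
E2 (Δl = 0,±2, l_i+l_f ≥ 2, |Δm_l| ≤ 2): not satisfied.

neither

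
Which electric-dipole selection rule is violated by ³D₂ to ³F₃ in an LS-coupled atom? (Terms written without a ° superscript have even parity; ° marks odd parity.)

Reading off the term symbols: S 1→1, L 2→3, J 2→3, parity even→even.
Parity must change: even → even — fails.
ΔS = 0: S: 1 → 1 — passes.
ΔL = 0, ±1 (not L=0↔0): L: 2 → 3, ΔL = +1 — passes.
ΔJ = 0, ±1 (not J=0↔0): J: 2 → 3, ΔJ = +1 — passes.

parity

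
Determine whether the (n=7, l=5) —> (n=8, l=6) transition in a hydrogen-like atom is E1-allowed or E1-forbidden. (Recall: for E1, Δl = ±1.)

allowed

Initial l = 5, final l = 6, so Δl = +1. E1 requires Δl = ±1: ok.
All E1 selection rules are satisfied.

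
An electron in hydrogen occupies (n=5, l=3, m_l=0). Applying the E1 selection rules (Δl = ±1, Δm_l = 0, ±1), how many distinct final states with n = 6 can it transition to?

6

E1 requires Δl = ±1, so l_f ∈ {2, 4}; with 0 ≤ l_f ≤ n_f−1 = 5, the allowed l_f values are {2, 4}.
For l_f = 2: m_f ∈ {m_i−1, m_i, m_i+1} ∩ [−2, 2] = {-1, 0, 1} → 3 states.
For l_f = 4: m_f ∈ {m_i−1, m_i, m_i+1} ∩ [−4, 4] = {-1, 0, 1} → 3 states.
Total: 6.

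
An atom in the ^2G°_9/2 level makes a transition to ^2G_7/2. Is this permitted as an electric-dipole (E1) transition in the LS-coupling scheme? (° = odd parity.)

Initial level: S=1/2, L=4, J=9/2, parity odd. Final level: S=1/2, L=4, J=7/2, parity even.
ΔS = 0: S: 1/2 → 1/2 — ok.
ΔL = 0, ±1 (not L=0↔0): L: 4 → 4, ΔL = +0 — ok.
Parity must change: odd → even — ok.
ΔJ = 0, ±1 (not J=0↔0): J: 9/2 → 7/2, ΔJ = -1 — ok.
All four E1 rules are satisfied.

allowed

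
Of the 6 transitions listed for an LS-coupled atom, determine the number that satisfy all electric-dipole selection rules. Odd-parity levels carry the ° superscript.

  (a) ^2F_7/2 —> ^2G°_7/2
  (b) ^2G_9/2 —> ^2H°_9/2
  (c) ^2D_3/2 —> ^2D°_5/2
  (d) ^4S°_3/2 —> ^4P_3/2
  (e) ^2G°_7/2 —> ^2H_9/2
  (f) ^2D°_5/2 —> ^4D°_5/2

(a) allowed
(b) allowed
(c) allowed
(d) allowed
(e) allowed
(f) forbidden (parity, ΔS fail)
Total allowed: 5 of 6.

5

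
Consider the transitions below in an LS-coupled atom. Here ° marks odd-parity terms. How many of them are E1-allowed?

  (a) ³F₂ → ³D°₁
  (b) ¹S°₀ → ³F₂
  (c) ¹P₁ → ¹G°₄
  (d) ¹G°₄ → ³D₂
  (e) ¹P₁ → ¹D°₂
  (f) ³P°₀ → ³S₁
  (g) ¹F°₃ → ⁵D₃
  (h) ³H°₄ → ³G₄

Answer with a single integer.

(a) allowed
(b) forbidden (ΔS, ΔL, ΔJ fail)
(c) forbidden (ΔL, ΔJ fail)
(d) forbidden (ΔS, ΔL, ΔJ fail)
(e) allowed
(f) allowed
(g) forbidden (ΔS fails)
(h) allowed
Total allowed: 4 of 8.

4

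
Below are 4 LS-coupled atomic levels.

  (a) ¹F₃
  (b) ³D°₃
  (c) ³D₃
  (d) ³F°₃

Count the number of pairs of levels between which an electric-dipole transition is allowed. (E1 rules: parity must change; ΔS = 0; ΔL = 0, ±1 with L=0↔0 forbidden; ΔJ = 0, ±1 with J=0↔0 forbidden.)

2

(a)–(b): forbidden (ΔS).
(a)–(c): forbidden (parity, ΔS).
(a)–(d): forbidden (ΔS).
(b)–(c): allowed.
(b)–(d): forbidden (parity).
(c)–(d): allowed.
Allowed pairs: 2 of 6.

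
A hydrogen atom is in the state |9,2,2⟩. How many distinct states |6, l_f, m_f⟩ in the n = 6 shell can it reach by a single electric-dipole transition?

4

E1 requires Δl = ±1, so l_f ∈ {1, 3}; with 0 ≤ l_f ≤ n_f−1 = 5, the allowed l_f values are {1, 3}.
For l_f = 1: m_f ∈ {m_i−1, m_i, m_i+1} ∩ [−1, 1] = {1} → 1 state.
For l_f = 3: m_f ∈ {m_i−1, m_i, m_i+1} ∩ [−3, 3] = {1, 2, 3} → 3 states.
Total: 4.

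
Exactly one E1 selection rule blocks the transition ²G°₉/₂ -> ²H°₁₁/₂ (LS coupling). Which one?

parity

Parity must change: odd → odd — ✗.
ΔS = 0: S: 1/2 → 1/2 — ✓.
ΔL = 0, ±1 (not L=0↔0): L: 4 → 5, ΔL = +1 — ✓.
ΔJ = 0, ±1 (not J=0↔0): J: 9/2 → 11/2, ΔJ = +1 — ✓.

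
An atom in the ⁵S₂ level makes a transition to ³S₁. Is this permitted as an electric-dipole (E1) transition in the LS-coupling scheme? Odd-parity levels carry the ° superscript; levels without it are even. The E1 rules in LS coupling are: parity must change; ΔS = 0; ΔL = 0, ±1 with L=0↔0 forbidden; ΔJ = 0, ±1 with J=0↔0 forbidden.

forbidden

ΔJ = 0, ±1 (not J=0↔0): J: 2 → 1, ΔJ = -1 — ok.
ΔL = 0, ±1 (not L=0↔0): L: 0 → 0, ΔL = +0 — fails.
Parity must change: even → even — fails.
ΔS = 0: S: 2 → 1 — fails.
Rule(s) violated: parity, ΔS, ΔL.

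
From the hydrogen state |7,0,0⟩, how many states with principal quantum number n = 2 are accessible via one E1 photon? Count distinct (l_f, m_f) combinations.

3

E1 requires Δl = ±1, so l_f ∈ {-1, 1}; with 0 ≤ l_f ≤ n_f−1 = 1, the allowed l_f values are {1}.
For l_f = 1: m_f ∈ {m_i−1, m_i, m_i+1} ∩ [−1, 1] = {-1, 0, 1} → 3 states.
Total: 3.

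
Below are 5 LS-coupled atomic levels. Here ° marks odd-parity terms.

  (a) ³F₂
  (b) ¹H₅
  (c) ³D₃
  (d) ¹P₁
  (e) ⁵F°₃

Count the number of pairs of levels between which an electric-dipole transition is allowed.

0

(a)–(b): forbidden (parity, ΔS, ΔL, ΔJ).
(a)–(c): forbidden (parity).
(a)–(d): forbidden (parity, ΔS, ΔL).
(a)–(e): forbidden (ΔS).
(b)–(c): forbidden (parity, ΔS, ΔL, ΔJ).
(b)–(d): forbidden (parity, ΔL, ΔJ).
(b)–(e): forbidden (ΔS, ΔL, ΔJ).
(c)–(d): forbidden (parity, ΔS, ΔJ).
(c)–(e): forbidden (ΔS).
(d)–(e): forbidden (ΔS, ΔL, ΔJ).
Allowed pairs: 0 of 10.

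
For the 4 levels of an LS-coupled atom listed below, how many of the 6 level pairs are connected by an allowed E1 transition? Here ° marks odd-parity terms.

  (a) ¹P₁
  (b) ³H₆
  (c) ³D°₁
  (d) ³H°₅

(a)–(b): forbidden (parity, ΔS, ΔL, ΔJ).
(a)–(c): forbidden (ΔS).
(a)–(d): forbidden (ΔS, ΔL, ΔJ).
(b)–(c): forbidden (ΔL, ΔJ).
(b)–(d): allowed.
(c)–(d): forbidden (parity, ΔL, ΔJ).
Allowed pairs: 1 of 6.

1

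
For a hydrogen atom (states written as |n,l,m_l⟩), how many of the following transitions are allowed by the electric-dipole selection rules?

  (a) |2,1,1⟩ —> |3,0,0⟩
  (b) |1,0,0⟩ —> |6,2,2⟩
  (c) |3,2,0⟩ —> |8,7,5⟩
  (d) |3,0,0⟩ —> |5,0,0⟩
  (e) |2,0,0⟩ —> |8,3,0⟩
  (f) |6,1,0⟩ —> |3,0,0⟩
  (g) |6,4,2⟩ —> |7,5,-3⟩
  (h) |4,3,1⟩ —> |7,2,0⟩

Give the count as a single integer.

(a) allowed
(b) forbidden — Δl = +2 (E1 requires Δl = ±1); Δm_l = +2 (E1 requires Δm_l = 0, ±1)
(c) forbidden — Δl = +5 (E1 requires Δl = ±1); Δm_l = +5 (E1 requires Δm_l = 0, ±1)
(d) forbidden — Δl = +0 (E1 requires Δl = ±1)
(e) forbidden — Δl = +3 (E1 requires Δl = ±1)
(f) allowed
(g) forbidden — Δm_l = -5 (E1 requires Δm_l = 0, ±1)
(h) allowed
Total allowed: 3 of 8.

3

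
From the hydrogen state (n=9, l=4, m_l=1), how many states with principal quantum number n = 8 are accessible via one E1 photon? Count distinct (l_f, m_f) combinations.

6

E1 requires Δl = ±1, so l_f ∈ {3, 5}; with 0 ≤ l_f ≤ n_f−1 = 7, the allowed l_f values are {3, 5}.
For l_f = 3: m_f ∈ {m_i−1, m_i, m_i+1} ∩ [−3, 3] = {0, 1, 2} → 3 states.
For l_f = 5: m_f ∈ {m_i−1, m_i, m_i+1} ∩ [−5, 5] = {0, 1, 2} → 3 states.
Total: 6.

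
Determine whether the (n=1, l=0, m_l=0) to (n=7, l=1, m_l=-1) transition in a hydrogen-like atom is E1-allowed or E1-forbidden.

l: 0 → 1 (Δl = +1). Δl = ±1 ok.
Δm_l = -1 − (0) = -1. E1 requires Δm_l = 0, ±1: ok.
All E1 selection rules are satisfied.

allowed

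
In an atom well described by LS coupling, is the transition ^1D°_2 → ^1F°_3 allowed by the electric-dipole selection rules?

forbidden

Reading off the term symbols: S 0→0, L 2→3, J 2→3, parity odd→odd.
Parity must change: odd → odd — violated.
ΔS = 0: S: 0 → 0 — satisfied.
ΔL = 0, ±1 (not L=0↔0): L: 2 → 3, ΔL = +1 — satisfied.
ΔJ = 0, ±1 (not J=0↔0): J: 2 → 3, ΔJ = +1 — satisfied.
Rule(s) violated: parity.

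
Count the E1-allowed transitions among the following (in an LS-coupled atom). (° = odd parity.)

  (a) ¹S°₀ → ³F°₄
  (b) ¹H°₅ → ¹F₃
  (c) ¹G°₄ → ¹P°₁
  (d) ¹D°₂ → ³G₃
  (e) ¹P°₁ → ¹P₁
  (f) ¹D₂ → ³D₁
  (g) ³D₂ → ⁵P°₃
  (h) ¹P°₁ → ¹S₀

2

(a) forbidden (parity, ΔS, ΔL, ΔJ fail)
(b) forbidden (ΔL, ΔJ fail)
(c) forbidden (parity, ΔL, ΔJ fail)
(d) forbidden (ΔS, ΔL fail)
(e) allowed
(f) forbidden (parity, ΔS fail)
(g) forbidden (ΔS fails)
(h) allowed
Total allowed: 2 of 8.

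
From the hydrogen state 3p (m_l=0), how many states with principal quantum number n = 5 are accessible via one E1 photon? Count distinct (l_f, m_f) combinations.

4

E1 requires Δl = ±1, so l_f ∈ {0, 2}; with 0 ≤ l_f ≤ n_f−1 = 4, the allowed l_f values are {0, 2}.
For l_f = 0: m_f ∈ {m_i−1, m_i, m_i+1} ∩ [−0, 0] = {0} → 1 state.
For l_f = 2: m_f ∈ {m_i−1, m_i, m_i+1} ∩ [−2, 2] = {-1, 0, 1} → 3 states.
Total: 4.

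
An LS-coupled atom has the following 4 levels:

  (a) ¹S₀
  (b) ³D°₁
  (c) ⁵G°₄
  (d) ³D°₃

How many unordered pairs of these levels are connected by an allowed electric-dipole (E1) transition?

(a)–(b): forbidden (ΔS, ΔL).
(a)–(c): forbidden (ΔS, ΔL, ΔJ).
(a)–(d): forbidden (ΔS, ΔL, ΔJ).
(b)–(c): forbidden (parity, ΔS, ΔL, ΔJ).
(b)–(d): forbidden (parity, ΔJ).
(c)–(d): forbidden (parity, ΔS, ΔL).
Allowed pairs: 0 of 6.

0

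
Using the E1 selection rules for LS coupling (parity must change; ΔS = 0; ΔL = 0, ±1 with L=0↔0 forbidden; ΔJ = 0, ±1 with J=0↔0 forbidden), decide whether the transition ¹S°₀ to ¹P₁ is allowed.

Parity must change: odd → even — ok.
ΔS = 0: S: 0 → 0 — ok.
ΔL = 0, ±1 (not L=0↔0): L: 0 → 1, ΔL = +1 — ok.
ΔJ = 0, ±1 (not J=0↔0): J: 0 → 1, ΔJ = +1 — ok.
All four E1 rules are satisfied.

allowed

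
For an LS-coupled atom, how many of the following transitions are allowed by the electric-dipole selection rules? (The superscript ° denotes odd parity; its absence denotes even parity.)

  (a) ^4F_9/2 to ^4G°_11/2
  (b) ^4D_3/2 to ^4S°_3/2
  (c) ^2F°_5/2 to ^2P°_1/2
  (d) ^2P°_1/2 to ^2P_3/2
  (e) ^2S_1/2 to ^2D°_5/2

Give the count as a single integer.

(a) allowed
(b) forbidden (ΔL fails)
(c) forbidden (parity, ΔL, ΔJ fail)
(d) allowed
(e) forbidden (ΔL, ΔJ fail)
Total allowed: 2 of 5.

2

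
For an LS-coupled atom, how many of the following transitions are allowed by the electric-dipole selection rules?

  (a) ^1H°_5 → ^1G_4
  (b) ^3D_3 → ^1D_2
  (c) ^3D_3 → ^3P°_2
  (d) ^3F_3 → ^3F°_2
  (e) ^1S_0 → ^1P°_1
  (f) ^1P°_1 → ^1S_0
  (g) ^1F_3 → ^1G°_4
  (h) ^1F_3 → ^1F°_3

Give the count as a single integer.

7

(a) allowed
(b) forbidden (parity, ΔS fail)
(c) allowed
(d) allowed
(e) allowed
(f) allowed
(g) allowed
(h) allowed
Total allowed: 7 of 8.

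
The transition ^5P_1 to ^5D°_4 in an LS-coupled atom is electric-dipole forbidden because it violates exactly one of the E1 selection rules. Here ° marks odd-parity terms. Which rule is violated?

the ΔJ = 0, ±1 rule

Reading off the term symbols: S 2→2, L 1→2, J 1→4, parity even→odd.
Parity must change: even → odd — satisfied.
ΔS = 0: S: 2 → 2 — satisfied.
ΔL = 0, ±1 (not L=0↔0): L: 1 → 2, ΔL = +1 — satisfied.
ΔJ = 0, ±1 (not J=0↔0): J: 1 → 4, ΔJ = +3 — violated.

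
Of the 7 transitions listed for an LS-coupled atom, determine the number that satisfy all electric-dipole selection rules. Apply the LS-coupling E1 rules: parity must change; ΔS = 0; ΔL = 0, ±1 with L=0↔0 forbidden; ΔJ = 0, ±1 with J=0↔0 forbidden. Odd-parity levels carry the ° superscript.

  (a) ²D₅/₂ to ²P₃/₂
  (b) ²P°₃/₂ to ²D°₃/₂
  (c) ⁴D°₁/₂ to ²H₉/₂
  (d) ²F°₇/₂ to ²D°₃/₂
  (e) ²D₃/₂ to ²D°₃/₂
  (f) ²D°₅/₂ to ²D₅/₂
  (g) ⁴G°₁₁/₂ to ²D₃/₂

(a) forbidden (parity fails)
(b) forbidden (parity fails)
(c) forbidden (ΔS, ΔL, ΔJ fail)
(d) forbidden (parity, ΔJ fail)
(e) allowed
(f) allowed
(g) forbidden (ΔS, ΔL, ΔJ fail)
Total allowed: 2 of 7.

2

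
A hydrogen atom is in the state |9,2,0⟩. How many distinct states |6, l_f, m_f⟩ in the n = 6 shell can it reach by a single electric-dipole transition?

6

E1 requires Δl = ±1, so l_f ∈ {1, 3}; with 0 ≤ l_f ≤ n_f−1 = 5, the allowed l_f values are {1, 3}.
For l_f = 1: m_f ∈ {m_i−1, m_i, m_i+1} ∩ [−1, 1] = {-1, 0, 1} → 3 states.
For l_f = 3: m_f ∈ {m_i−1, m_i, m_i+1} ∩ [−3, 3] = {-1, 0, 1} → 3 states.
Total: 6.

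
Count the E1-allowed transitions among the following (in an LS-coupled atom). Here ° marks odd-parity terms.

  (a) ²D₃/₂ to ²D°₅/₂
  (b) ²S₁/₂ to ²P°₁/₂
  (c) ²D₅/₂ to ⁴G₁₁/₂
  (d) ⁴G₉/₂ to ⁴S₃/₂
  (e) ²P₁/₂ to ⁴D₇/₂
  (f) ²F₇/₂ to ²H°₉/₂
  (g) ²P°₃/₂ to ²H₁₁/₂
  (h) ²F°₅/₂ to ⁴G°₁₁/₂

(a) allowed
(b) allowed
(c) forbidden (parity, ΔS, ΔL, ΔJ fail)
(d) forbidden (parity, ΔL, ΔJ fail)
(e) forbidden (parity, ΔS, ΔJ fail)
(f) forbidden (ΔL fails)
(g) forbidden (ΔL, ΔJ fail)
(h) forbidden (parity, ΔS, ΔJ fail)
Total allowed: 2 of 8.

2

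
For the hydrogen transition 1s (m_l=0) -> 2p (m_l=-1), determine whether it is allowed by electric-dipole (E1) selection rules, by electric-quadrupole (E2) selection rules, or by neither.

Δl = 1 − 0 = +1; l_i + l_f = 1.
Δm_l = -1.
E1 (Δl = ±1, |Δm_l| ≤ 1): satisfied.
E2 (Δl = 0,±2, l_i+l_f ≥ 2, |Δm_l| ≤ 2): not satisfied.

E1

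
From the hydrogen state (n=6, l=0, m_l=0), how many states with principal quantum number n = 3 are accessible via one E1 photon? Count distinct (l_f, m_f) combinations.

E1 requires Δl = ±1, so l_f ∈ {-1, 1}; with 0 ≤ l_f ≤ n_f−1 = 2, the allowed l_f values are {1}.
For l_f = 1: m_f ∈ {m_i−1, m_i, m_i+1} ∩ [−1, 1] = {-1, 0, 1} → 3 states.
Total: 3.

3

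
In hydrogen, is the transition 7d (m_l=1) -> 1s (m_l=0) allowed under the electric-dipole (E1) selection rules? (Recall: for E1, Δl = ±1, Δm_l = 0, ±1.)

forbidden

Δl = 0 − 2 = -2; the E1 rule Δl = ±1 is fails.
Δm_l = 0 − (1) = -1. E1 requires Δm_l = 0, ±1: passes.
The transition is electric-dipole forbidden.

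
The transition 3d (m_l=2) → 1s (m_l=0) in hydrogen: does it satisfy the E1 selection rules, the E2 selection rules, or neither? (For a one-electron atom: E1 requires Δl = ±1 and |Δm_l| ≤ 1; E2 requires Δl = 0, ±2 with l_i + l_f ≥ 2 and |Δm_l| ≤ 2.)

Δl = 0 − 2 = -2; l_i + l_f = 2.
Δm_l = -2.
E1 (Δl = ±1, |Δm_l| ≤ 1): not satisfied.
E2 (Δl = 0,±2, l_i+l_f ≥ 2, |Δm_l| ≤ 2): satisfied.

E2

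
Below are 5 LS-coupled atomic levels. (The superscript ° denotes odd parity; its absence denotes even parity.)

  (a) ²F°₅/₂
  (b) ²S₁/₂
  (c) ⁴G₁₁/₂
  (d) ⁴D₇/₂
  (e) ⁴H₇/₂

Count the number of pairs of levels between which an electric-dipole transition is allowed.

0

(a)–(b): forbidden (ΔL, ΔJ).
(a)–(c): forbidden (ΔS, ΔJ).
(a)–(d): forbidden (ΔS).
(a)–(e): forbidden (ΔS, ΔL).
(b)–(c): forbidden (parity, ΔS, ΔL, ΔJ).
(b)–(d): forbidden (parity, ΔS, ΔL, ΔJ).
(b)–(e): forbidden (parity, ΔS, ΔL, ΔJ).
(c)–(d): forbidden (parity, ΔL, ΔJ).
(c)–(e): forbidden (parity, ΔJ).
(d)–(e): forbidden (parity, ΔL).
Allowed pairs: 0 of 10.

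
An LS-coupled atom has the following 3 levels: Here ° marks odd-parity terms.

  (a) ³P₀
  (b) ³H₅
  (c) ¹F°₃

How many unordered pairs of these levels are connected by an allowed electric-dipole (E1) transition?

0

(a)–(b): forbidden (parity, ΔL, ΔJ).
(a)–(c): forbidden (ΔS, ΔL, ΔJ).
(b)–(c): forbidden (ΔS, ΔL, ΔJ).
Allowed pairs: 0 of 3.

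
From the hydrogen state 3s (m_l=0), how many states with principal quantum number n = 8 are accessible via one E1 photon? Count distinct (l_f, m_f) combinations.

3

E1 requires Δl = ±1, so l_f ∈ {-1, 1}; with 0 ≤ l_f ≤ n_f−1 = 7, the allowed l_f values are {1}.
For l_f = 1: m_f ∈ {m_i−1, m_i, m_i+1} ∩ [−1, 1] = {-1, 0, 1} → 3 states.
Total: 3.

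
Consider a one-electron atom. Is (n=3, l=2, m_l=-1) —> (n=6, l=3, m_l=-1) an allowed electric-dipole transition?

l: 2 → 3 (Δl = +1). Δl = ±1 satisfied.
Δm_l = -1 − (-1) = +0. E1 requires Δm_l = 0, ±1: satisfied.
All E1 selection rules are satisfied.

allowed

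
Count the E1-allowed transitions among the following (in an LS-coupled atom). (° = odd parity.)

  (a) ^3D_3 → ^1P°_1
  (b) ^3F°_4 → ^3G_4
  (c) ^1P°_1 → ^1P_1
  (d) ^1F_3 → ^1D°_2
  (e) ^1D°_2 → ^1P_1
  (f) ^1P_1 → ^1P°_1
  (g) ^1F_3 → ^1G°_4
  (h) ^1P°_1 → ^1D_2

7

(a) forbidden (ΔS, ΔJ fail)
(b) allowed
(c) allowed
(d) allowed
(e) allowed
(f) allowed
(g) allowed
(h) allowed
Total allowed: 7 of 8.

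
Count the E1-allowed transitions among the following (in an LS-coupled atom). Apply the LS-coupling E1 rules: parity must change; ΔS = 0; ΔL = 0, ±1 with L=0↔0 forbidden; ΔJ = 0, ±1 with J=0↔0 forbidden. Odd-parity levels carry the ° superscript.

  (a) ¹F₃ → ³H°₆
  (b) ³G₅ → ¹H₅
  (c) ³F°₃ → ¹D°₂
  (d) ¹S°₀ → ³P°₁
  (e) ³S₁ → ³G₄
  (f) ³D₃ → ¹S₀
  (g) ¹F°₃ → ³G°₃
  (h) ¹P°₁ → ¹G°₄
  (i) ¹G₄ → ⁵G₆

0

(a) forbidden (ΔS, ΔL, ΔJ fail)
(b) forbidden (parity, ΔS fail)
(c) forbidden (parity, ΔS fail)
(d) forbidden (parity, ΔS fail)
(e) forbidden (parity, ΔL, ΔJ fail)
(f) forbidden (parity, ΔS, ΔL, ΔJ fail)
(g) forbidden (parity, ΔS fail)
(h) forbidden (parity, ΔL, ΔJ fail)
(i) forbidden (parity, ΔS, ΔJ fail)
Total allowed: 0 of 9.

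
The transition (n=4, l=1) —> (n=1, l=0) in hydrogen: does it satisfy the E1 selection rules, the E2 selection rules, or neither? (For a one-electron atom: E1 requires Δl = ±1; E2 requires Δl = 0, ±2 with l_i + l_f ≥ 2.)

E1

Δl = 0 − 1 = -1; l_i + l_f = 1.
E1 (Δl = ±1): satisfied.
E2 (Δl = 0,±2, l_i+l_f ≥ 2): not satisfied.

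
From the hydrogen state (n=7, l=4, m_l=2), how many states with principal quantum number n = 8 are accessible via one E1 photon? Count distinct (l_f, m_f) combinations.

6

E1 requires Δl = ±1, so l_f ∈ {3, 5}; with 0 ≤ l_f ≤ n_f−1 = 7, the allowed l_f values are {3, 5}.
For l_f = 3: m_f ∈ {m_i−1, m_i, m_i+1} ∩ [−3, 3] = {1, 2, 3} → 3 states.
For l_f = 5: m_f ∈ {m_i−1, m_i, m_i+1} ∩ [−5, 5] = {1, 2, 3} → 3 states.
Total: 6.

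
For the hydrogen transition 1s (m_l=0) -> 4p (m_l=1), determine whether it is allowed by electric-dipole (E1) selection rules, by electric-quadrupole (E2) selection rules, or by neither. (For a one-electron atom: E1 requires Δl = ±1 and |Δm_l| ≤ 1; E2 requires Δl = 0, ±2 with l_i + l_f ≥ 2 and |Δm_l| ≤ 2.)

E1

Δl = 1 − 0 = +1; l_i + l_f = 1.
Δm_l = +1.
E1 (Δl = ±1, |Δm_l| ≤ 1): satisfied.
E2 (Δl = 0,±2, l_i+l_f ≥ 2, |Δm_l| ≤ 2): not satisfied.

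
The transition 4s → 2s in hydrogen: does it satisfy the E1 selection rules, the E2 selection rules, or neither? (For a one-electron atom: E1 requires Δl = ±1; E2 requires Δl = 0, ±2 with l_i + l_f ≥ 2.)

neither

Δl = 0 − 0 = +0; l_i + l_f = 0.
E1 (Δl = ±1): not satisfied.
E2 (Δl = 0,±2, l_i+l_f ≥ 2): not satisfied.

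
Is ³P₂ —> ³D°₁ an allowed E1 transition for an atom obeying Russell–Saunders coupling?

Parity must change: even → odd — ✓.
ΔS = 0: S: 1 → 1 — ✓.
ΔL = 0, ±1 (not L=0↔0): L: 1 → 2, ΔL = +1 — ✓.
ΔJ = 0, ±1 (not J=0↔0): J: 2 → 1, ΔJ = -1 — ✓.
All four E1 rules are satisfied.

allowed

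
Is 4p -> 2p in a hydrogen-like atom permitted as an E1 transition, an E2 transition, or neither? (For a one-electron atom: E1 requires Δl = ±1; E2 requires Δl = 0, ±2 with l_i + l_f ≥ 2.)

E2

Δl = 1 − 1 = +0; l_i + l_f = 2.
E1 (Δl = ±1): not satisfied.
E2 (Δl = 0,±2, l_i+l_f ≥ 2): satisfied.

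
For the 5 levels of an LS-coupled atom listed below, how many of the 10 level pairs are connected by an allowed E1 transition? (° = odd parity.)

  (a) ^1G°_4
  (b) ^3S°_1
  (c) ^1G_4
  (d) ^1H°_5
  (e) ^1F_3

(a)–(b): forbidden (parity, ΔS, ΔL, ΔJ).
(a)–(c): allowed.
(a)–(d): forbidden (parity).
(a)–(e): allowed.
(b)–(c): forbidden (ΔS, ΔL, ΔJ).
(b)–(d): forbidden (parity, ΔS, ΔL, ΔJ).
(b)–(e): forbidden (ΔS, ΔL, ΔJ).
(c)–(d): allowed.
(c)–(e): forbidden (parity).
(d)–(e): forbidden (ΔL, ΔJ).
Allowed pairs: 3 of 10.

3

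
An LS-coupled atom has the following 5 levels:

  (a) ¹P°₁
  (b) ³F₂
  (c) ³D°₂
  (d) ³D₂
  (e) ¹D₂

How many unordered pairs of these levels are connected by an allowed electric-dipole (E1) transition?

3

(a)–(b): forbidden (ΔS, ΔL).
(a)–(c): forbidden (parity, ΔS).
(a)–(d): forbidden (ΔS).
(a)–(e): allowed.
(b)–(c): allowed.
(b)–(d): forbidden (parity).
(b)–(e): forbidden (parity, ΔS).
(c)–(d): allowed.
(c)–(e): forbidden (ΔS).
(d)–(e): forbidden (parity, ΔS).
Allowed pairs: 3 of 10.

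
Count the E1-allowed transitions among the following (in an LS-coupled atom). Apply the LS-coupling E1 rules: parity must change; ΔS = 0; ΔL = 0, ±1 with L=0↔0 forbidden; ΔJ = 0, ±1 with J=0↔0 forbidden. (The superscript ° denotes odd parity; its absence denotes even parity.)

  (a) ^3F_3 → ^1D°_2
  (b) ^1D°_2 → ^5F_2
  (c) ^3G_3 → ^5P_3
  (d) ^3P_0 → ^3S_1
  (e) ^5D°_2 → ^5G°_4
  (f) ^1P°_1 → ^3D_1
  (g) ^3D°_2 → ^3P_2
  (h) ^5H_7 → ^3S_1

(a) forbidden (ΔS fails)
(b) forbidden (ΔS fails)
(c) forbidden (parity, ΔS, ΔL fail)
(d) forbidden (parity fails)
(e) forbidden (parity, ΔL, ΔJ fail)
(f) forbidden (ΔS fails)
(g) allowed
(h) forbidden (parity, ΔS, ΔL, ΔJ fail)
Total allowed: 1 of 8.

1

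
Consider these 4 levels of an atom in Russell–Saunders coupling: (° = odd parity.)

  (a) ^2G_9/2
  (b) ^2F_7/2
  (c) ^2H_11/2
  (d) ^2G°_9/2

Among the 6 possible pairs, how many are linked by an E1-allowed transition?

(a)–(b): forbidden (parity).
(a)–(c): forbidden (parity).
(a)–(d): allowed.
(b)–(c): forbidden (parity, ΔL, ΔJ).
(b)–(d): allowed.
(c)–(d): allowed.
Allowed pairs: 3 of 6.

3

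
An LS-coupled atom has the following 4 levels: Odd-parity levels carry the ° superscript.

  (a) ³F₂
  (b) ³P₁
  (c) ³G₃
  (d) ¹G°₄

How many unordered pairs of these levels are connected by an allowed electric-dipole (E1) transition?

0

(a)–(b): forbidden (parity, ΔL).
(a)–(c): forbidden (parity).
(a)–(d): forbidden (ΔS, ΔJ).
(b)–(c): forbidden (parity, ΔL, ΔJ).
(b)–(d): forbidden (ΔS, ΔL, ΔJ).
(c)–(d): forbidden (ΔS).
Allowed pairs: 0 of 6.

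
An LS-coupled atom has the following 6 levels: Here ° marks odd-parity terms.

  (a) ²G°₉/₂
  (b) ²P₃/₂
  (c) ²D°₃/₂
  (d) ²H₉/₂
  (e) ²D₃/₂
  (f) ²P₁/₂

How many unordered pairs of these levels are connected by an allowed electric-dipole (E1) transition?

4

(a)–(b): forbidden (ΔL, ΔJ).
(a)–(c): forbidden (parity, ΔL, ΔJ).
(a)–(d): allowed.
(a)–(e): forbidden (ΔL, ΔJ).
(a)–(f): forbidden (ΔL, ΔJ).
(b)–(c): allowed.
(b)–(d): forbidden (parity, ΔL, ΔJ).
(b)–(e): forbidden (parity).
(b)–(f): forbidden (parity).
(c)–(d): forbidden (ΔL, ΔJ).
(c)–(e): allowed.
(c)–(f): allowed.
(d)–(e): forbidden (parity, ΔL, ΔJ).
(d)–(f): forbidden (parity, ΔL, ΔJ).
(e)–(f): forbidden (parity).
Allowed pairs: 4 of 15.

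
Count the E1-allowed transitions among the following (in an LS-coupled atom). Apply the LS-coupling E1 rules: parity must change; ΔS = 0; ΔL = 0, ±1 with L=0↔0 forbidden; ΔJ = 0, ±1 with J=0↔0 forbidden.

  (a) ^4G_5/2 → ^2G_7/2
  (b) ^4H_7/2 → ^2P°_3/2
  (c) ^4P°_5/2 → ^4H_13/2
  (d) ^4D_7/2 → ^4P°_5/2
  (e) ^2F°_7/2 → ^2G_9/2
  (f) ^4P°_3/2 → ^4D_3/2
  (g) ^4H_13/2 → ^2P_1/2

(a) forbidden (parity, ΔS fail)
(b) forbidden (ΔS, ΔL, ΔJ fail)
(c) forbidden (ΔL, ΔJ fail)
(d) allowed
(e) allowed
(f) allowed
(g) forbidden (parity, ΔS, ΔL, ΔJ fail)
Total allowed: 3 of 7.

3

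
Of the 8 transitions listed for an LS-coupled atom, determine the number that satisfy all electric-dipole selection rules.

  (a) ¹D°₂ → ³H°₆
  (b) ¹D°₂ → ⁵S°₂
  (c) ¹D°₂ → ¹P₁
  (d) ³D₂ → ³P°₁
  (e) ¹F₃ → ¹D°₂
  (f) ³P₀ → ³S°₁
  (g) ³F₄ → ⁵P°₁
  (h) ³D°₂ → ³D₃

(a) forbidden (parity, ΔS, ΔL, ΔJ fail)
(b) forbidden (parity, ΔS, ΔL fail)
(c) allowed
(d) allowed
(e) allowed
(f) allowed
(g) forbidden (ΔS, ΔL, ΔJ fail)
(h) allowed
Total allowed: 5 of 8.

5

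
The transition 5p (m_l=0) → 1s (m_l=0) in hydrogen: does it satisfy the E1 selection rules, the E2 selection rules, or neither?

E1

Δl = 0 − 1 = -1; l_i + l_f = 1.
Δm_l = +0.
E1 (Δl = ±1, |Δm_l| ≤ 1): satisfied.
E2 (Δl = 0,±2, l_i+l_f ≥ 2, |Δm_l| ≤ 2): not satisfied.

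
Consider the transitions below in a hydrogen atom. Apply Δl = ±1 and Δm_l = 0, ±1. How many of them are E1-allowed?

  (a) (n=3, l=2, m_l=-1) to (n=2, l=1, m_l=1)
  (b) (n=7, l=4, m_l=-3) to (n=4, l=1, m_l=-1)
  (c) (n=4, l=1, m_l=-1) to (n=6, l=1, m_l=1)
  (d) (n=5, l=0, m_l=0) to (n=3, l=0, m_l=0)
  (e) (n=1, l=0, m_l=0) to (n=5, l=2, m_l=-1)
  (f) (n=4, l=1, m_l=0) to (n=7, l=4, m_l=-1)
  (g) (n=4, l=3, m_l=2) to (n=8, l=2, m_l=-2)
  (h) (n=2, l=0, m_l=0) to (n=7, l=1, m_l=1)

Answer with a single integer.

1

(a) forbidden — Δm_l = +2 (E1 requires Δm_l = 0, ±1)
(b) forbidden — Δl = -3 (E1 requires Δl = ±1); Δm_l = +2 (E1 requires Δm_l = 0, ±1)
(c) forbidden — Δl = +0 (E1 requires Δl = ±1); Δm_l = +2 (E1 requires Δm_l = 0, ±1)
(d) forbidden — Δl = +0 (E1 requires Δl = ±1)
(e) forbidden — Δl = +2 (E1 requires Δl = ±1)
(f) forbidden — Δl = +3 (E1 requires Δl = ±1)
(g) forbidden — Δm_l = -4 (E1 requires Δm_l = 0, ±1)
(h) allowed
Total allowed: 1 of 8.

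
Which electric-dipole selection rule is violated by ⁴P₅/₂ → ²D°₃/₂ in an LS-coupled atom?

the ΔS = 0 rule

ΔS = 0: S: 3/2 → 1/2 — fails.
ΔJ = 0, ±1 (not J=0↔0): J: 5/2 → 3/2, ΔJ = -1 — passes.
Parity must change: even → odd — passes.
ΔL = 0, ±1 (not L=0↔0): L: 1 → 2, ΔL = +1 — passes.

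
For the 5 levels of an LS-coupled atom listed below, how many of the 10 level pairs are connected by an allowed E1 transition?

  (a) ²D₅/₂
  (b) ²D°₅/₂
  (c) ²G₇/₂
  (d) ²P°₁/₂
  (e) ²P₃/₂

(a)–(b): allowed.
(a)–(c): forbidden (parity, ΔL).
(a)–(d): forbidden (ΔJ).
(a)–(e): forbidden (parity).
(b)–(c): forbidden (ΔL).
(b)–(d): forbidden (parity, ΔJ).
(b)–(e): allowed.
(c)–(d): forbidden (ΔL, ΔJ).
(c)–(e): forbidden (parity, ΔL, ΔJ).
(d)–(e): allowed.
Allowed pairs: 3 of 10.

3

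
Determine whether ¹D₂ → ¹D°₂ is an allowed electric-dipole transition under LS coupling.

allowed

Initial level: S=0, L=2, J=2, parity even. Final level: S=0, L=2, J=2, parity odd.
Parity must change: even → odd — ok.
ΔS = 0: S: 0 → 0 — ok.
ΔL = 0, ±1 (not L=0↔0): L: 2 → 2, ΔL = +0 — ok.
ΔJ = 0, ±1 (not J=0↔0): J: 2 → 2, ΔJ = +0 — ok.
All four E1 rules are satisfied.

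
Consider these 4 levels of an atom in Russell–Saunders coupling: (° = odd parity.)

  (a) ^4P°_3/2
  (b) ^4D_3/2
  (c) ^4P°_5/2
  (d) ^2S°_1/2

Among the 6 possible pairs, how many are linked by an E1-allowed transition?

2

(a)–(b): allowed.
(a)–(c): forbidden (parity).
(a)–(d): forbidden (parity, ΔS).
(b)–(c): allowed.
(b)–(d): forbidden (ΔS, ΔL).
(c)–(d): forbidden (parity, ΔS, ΔJ).
Allowed pairs: 2 of 6.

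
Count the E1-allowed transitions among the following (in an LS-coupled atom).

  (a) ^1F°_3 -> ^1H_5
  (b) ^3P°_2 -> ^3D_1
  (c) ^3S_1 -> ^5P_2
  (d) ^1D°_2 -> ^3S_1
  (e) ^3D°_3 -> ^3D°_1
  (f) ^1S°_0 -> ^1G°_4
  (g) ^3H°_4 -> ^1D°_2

1

(a) forbidden (ΔL, ΔJ fail)
(b) allowed
(c) forbidden (parity, ΔS fail)
(d) forbidden (ΔS, ΔL fail)
(e) forbidden (parity, ΔJ fail)
(f) forbidden (parity, ΔL, ΔJ fail)
(g) forbidden (parity, ΔS, ΔL, ΔJ fail)
Total allowed: 1 of 7.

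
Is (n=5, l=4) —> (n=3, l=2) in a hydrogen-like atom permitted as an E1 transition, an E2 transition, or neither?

Δl = 2 − 4 = -2; l_i + l_f = 6.
E1 (Δl = ±1): not satisfied.
E2 (Δl = 0,±2, l_i+l_f ≥ 2): satisfied.

E2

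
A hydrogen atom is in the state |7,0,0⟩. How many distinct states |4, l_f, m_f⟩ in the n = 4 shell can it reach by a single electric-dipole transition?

3

E1 requires Δl = ±1, so l_f ∈ {-1, 1}; with 0 ≤ l_f ≤ n_f−1 = 3, the allowed l_f values are {1}.
For l_f = 1: m_f ∈ {m_i−1, m_i, m_i+1} ∩ [−1, 1] = {-1, 0, 1} → 3 states.
Total: 3.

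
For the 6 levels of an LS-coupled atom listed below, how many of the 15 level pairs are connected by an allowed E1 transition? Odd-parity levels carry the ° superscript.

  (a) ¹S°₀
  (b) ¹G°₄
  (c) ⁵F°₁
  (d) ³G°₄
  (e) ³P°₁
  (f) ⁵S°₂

0

(a)–(b): forbidden (parity, ΔL, ΔJ).
(a)–(c): forbidden (parity, ΔS, ΔL).
(a)–(d): forbidden (parity, ΔS, ΔL, ΔJ).
(a)–(e): forbidden (parity, ΔS).
(a)–(f): forbidden (parity, ΔS, ΔL, ΔJ).
(b)–(c): forbidden (parity, ΔS, ΔJ).
(b)–(d): forbidden (parity, ΔS).
(b)–(e): forbidden (parity, ΔS, ΔL, ΔJ).
(b)–(f): forbidden (parity, ΔS, ΔL, ΔJ).
(c)–(d): forbidden (parity, ΔS, ΔJ).
(c)–(e): forbidden (parity, ΔS, ΔL).
(c)–(f): forbidden (parity, ΔL).
(d)–(e): forbidden (parity, ΔL, ΔJ).
(d)–(f): forbidden (parity, ΔS, ΔL, ΔJ).
(e)–(f): forbidden (parity, ΔS).
Allowed pairs: 0 of 15.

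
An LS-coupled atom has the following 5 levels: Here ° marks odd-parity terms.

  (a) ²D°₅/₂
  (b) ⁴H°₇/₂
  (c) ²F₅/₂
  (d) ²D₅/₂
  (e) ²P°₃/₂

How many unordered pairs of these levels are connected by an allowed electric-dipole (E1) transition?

(a)–(b): forbidden (parity, ΔS, ΔL).
(a)–(c): allowed.
(a)–(d): allowed.
(a)–(e): forbidden (parity).
(b)–(c): forbidden (ΔS, ΔL).
(b)–(d): forbidden (ΔS, ΔL).
(b)–(e): forbidden (parity, ΔS, ΔL, ΔJ).
(c)–(d): forbidden (parity).
(c)–(e): forbidden (ΔL).
(d)–(e): allowed.
Allowed pairs: 3 of 10.

3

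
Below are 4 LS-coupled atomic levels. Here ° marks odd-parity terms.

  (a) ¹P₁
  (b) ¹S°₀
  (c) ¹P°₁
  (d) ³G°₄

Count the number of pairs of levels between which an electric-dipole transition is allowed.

2

(a)–(b): allowed.
(a)–(c): allowed.
(a)–(d): forbidden (ΔS, ΔL, ΔJ).
(b)–(c): forbidden (parity).
(b)–(d): forbidden (parity, ΔS, ΔL, ΔJ).
(c)–(d): forbidden (parity, ΔS, ΔL, ΔJ).
Allowed pairs: 2 of 6.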